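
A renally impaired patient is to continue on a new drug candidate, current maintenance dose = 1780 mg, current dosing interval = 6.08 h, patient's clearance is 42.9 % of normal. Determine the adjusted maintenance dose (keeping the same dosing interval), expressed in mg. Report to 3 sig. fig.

To keep the same average steady-state level, dosing rate must scale with clearance.
CL ratio = 42.9 / 100 = 0.4290
New dose (same interval) = 1780 × 0.4290 = 763.6 mg

764 mg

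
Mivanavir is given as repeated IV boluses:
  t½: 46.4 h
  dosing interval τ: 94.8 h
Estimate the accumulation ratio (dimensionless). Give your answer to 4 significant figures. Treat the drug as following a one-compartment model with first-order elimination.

k = ln2 / t½ = 0.693147 / 46.4 = 0.01494 h⁻¹
e^(−kτ) = e^(−0.01494 × 94.8) = 0.2426
Accumulation ratio R = 1 / (1 − e^(−kτ)) = 1 / (1 − 0.2426) = 1.320

1.320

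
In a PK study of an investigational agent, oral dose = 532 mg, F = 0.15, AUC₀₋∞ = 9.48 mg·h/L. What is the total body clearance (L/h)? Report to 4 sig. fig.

CL = F·Dose / AUC = 0.15 × 532 / 9.48 = 8.418 L/h

8.418 L/h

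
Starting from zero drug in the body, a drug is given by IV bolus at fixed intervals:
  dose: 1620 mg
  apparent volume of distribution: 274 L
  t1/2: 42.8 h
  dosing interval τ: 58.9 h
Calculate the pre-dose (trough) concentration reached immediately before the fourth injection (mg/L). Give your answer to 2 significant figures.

C₀ per dose = Dose / Vd = 1620 / 274 = 5.912 mg/L
k = ln2 / t½ = 0.693147 / 42.8 = 0.01620 h⁻¹
Fraction remaining after one interval: r = e^(−kτ) = e^(−0.01620 × 58.9) = 0.3851
Before dose 4, 3 doses have been given (aged 1τ, 2τ, 3τ).
C_trough = C₀ × (r + r² + … + r^3) = C₀ × r(1−r^3)/(1−r)
        = 5.912 × 0.3851 × (1 − 0.05711) / (1 − 0.3851) = 3.491 mg/L

3.5 mg/L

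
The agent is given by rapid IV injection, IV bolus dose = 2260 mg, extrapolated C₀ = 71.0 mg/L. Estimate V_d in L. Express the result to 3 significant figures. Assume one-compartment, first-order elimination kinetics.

31.8 L

Vd = Dose / C₀ = 2260 / 71.0 = 31.83 L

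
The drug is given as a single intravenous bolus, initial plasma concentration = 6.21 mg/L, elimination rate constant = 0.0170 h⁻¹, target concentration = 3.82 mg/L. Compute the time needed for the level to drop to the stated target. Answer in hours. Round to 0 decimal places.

29 h

t = ln(C₀ / C) / k = ln(6.210 / 3.82) / 0.01700
  = ln(1.626) / 0.01700 = 0.4861 / 0.01700 = 28.59 h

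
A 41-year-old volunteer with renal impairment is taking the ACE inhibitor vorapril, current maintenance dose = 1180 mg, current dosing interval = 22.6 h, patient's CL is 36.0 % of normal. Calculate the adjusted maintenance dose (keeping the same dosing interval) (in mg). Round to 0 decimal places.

425 mg

To keep the same average steady-state level, dosing rate must scale with clearance.
CL ratio = 36.0 / 100 = 0.3600
New dose (same interval) = 1180 × 0.3600 = 424.8 mg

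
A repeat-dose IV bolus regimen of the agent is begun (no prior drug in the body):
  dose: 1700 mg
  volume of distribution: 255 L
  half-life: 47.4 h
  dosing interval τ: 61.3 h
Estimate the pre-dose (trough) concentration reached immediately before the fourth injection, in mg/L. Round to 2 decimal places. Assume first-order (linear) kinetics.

C₀ per dose = Dose / Vd = 1700 / 255 = 6.667 mg/L
k = ln2 / t½ = 0.693147 / 47.4 = 0.01462 h⁻¹
Fraction remaining after one interval: r = e^(−kτ) = e^(−0.01462 × 61.3) = 0.4081
Before dose 4, 3 doses have been given (aged 1τ, 2τ, 3τ).
C_trough = C₀ × (r + r² + … + r^3) = C₀ × r(1−r^3)/(1−r)
        = 6.667 × 0.4081 × (1 − 0.06797) / (1 − 0.4081) = 4.284 mg/L

4.28 mg/L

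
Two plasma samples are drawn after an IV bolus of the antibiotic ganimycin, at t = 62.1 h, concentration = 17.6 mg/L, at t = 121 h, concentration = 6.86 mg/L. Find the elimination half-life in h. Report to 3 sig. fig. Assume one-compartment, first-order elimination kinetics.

k = ln(C₁/C₂) / (t₂ − t₁) = ln(17.6/6.86) / (121 − 62.1)
  = 0.9422 / 58.90 = 0.01600 h⁻¹
t½ = ln2 / k = 0.693147 / 0.01600 = 43.32 h

43.3 h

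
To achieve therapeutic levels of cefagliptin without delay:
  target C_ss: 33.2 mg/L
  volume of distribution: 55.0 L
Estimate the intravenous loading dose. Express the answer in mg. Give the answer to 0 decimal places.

LD = Css × Vd = 33.2 × 55.0 = 1826 mg

1826 mg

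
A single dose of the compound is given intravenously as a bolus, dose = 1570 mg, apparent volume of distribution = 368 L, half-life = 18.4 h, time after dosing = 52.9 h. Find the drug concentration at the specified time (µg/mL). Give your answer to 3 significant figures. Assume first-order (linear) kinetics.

C₀ = Dose / Vd = 1570 / 368 = 4.266 mg/L
k = ln2 / t½ = 0.693147 / 18.4 = 0.03767 h⁻¹
C = C₀ · e^(−k·t) = 4.266 × e^(−0.03767 × 52.9)
  = 4.266 × 0.1363 = 0.5815 mg/L
(0.5815 mg/L = 0.5815 µg/mL)

0.582 µg/mL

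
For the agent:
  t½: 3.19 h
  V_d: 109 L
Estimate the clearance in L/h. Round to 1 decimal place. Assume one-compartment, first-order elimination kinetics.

23.7 L/h

k = ln2 / t½ = 0.693147 / 3.19 = 0.2173 h⁻¹
CL = k × Vd = 0.2173 × 109 = 23.69 L/h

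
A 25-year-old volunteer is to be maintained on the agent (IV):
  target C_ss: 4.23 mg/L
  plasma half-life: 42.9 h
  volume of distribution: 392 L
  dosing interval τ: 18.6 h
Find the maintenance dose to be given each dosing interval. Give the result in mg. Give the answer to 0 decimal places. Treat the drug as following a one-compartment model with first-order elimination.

498 mg

k = ln2 / t½ = 0.693147 / 42.9 = 0.01616 h⁻¹
CL = k × Vd = 0.01616 × 392 = 6.335 L/h
At steady state, Dose/τ = Css × CL.
Dose = Css × CL × τ = 4.23 × 6.335 × 18.6 = 498.4 mg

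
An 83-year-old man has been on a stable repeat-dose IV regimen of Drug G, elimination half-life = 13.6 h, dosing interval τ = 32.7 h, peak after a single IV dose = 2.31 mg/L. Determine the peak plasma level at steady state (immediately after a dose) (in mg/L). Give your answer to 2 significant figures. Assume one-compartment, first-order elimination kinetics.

2.8 mg/L

k = ln2 / t½ = 0.693147 / 13.6 = 0.05097 h⁻¹
e^(−kτ) = e^(−0.05097 × 32.7) = 0.1889
Accumulation ratio R = 1 / (1 − e^(−kτ)) = 1 / (1 − 0.1889) = 1.233
Steady-state peak = C₀ × R = 2.31 × 1.233 = 2.848 mg/L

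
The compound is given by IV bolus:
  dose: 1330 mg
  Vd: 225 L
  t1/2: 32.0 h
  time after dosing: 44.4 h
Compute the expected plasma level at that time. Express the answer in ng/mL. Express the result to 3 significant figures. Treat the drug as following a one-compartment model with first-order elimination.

C₀ = Dose / Vd = 1330 / 225 = 5.911 mg/L
k = ln2 / t½ = 0.693147 / 32.0 = 0.02166 h⁻¹
C = C₀ · e^(−k·t) = 5.911 × e^(−0.02166 × 44.4)
  = 5.911 × 0.3822 = 2.259 mg/L
Convert: 2.259 mg/L × 1000 = 2259 ng/mL

2260 ng/mL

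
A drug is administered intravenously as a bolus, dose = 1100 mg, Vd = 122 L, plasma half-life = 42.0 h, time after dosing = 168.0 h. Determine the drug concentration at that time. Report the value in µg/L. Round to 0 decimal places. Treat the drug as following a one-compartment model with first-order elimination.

564 µg/L

C₀ = Dose / Vd = 1100 / 122 = 9.016 mg/L
k = ln2 / t½ = 0.693147 / 42.0 = 0.01650 h⁻¹
t / t½ = 168.0 / 42.0 = 4 half-lives
C = C₀ × (1/2)^4 = 9.016 × 0.06250 = 0.5635 mg/L
Convert: 0.5635 mg/L × 1000 = 563.5 µg/L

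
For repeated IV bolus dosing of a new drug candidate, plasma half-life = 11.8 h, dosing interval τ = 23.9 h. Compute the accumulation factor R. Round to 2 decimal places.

k = ln2 / t½ = 0.693147 / 11.8 = 0.05874 h⁻¹
e^(−kτ) = e^(−0.05874 × 23.9) = 0.2456
Accumulation ratio R = 1 / (1 − e^(−kτ)) = 1 / (1 − 0.2456) = 1.326

1.33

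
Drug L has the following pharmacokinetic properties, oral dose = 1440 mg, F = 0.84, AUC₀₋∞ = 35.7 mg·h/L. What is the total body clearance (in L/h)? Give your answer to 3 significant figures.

CL = F·Dose / AUC = 0.84 × 1440 / 35.7 = 33.88 L/h

33.9 L/h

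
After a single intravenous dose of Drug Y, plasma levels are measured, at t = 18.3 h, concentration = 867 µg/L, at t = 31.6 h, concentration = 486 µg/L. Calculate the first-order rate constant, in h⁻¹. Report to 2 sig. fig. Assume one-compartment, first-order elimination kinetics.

0.044 h⁻¹

k = ln(C₁/C₂) / (t₂ − t₁) = ln(867/486) / (31.6 − 18.3)
  = 0.5788 / 13.30 = 0.04352 h⁻¹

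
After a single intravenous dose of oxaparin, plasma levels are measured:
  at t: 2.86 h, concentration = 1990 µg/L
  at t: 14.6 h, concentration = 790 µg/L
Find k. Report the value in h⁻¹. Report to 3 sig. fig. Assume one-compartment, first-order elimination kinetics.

0.0787 h⁻¹

k = ln(C₁/C₂) / (t₂ − t₁) = ln(1990/790) / (14.6 − 2.86)
  = 0.9239 / 11.74 = 0.07870 h⁻¹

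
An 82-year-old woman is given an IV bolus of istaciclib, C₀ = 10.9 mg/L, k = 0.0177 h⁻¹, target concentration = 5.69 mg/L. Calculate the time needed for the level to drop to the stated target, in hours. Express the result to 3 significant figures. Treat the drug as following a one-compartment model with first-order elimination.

36.7 h

t = ln(C₀ / C) / k = ln(10.90 / 5.69) / 0.01770
  = ln(1.916) / 0.01770 = 0.6502 / 0.01770 = 36.73 h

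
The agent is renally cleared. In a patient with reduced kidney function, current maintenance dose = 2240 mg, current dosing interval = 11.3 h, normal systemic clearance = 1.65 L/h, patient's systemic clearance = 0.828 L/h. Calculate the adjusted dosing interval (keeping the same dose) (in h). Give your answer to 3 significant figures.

To keep the same average steady-state level, dosing rate must scale with clearance.
CL ratio = 0.828 / 1.65 = 0.5018
New interval (same dose) = 11.3 / 0.5018 = 22.52 h

22.5 h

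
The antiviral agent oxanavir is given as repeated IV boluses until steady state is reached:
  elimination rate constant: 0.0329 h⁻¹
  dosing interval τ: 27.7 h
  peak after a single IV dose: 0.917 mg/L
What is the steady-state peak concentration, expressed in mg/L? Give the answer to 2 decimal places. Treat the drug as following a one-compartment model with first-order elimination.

e^(−kτ) = e^(−0.03290 × 27.7) = 0.4020
Accumulation ratio R = 1 / (1 − e^(−kτ)) = 1 / (1 − 0.4020) = 1.672
Steady-state peak = C₀ × R = 0.917 × 1.672 = 1.533 mg/L

1.53 mg/L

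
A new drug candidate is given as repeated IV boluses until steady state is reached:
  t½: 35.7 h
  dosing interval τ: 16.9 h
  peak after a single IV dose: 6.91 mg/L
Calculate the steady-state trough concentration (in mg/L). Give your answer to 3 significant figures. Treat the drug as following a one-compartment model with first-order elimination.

17.8 mg/L

k = ln2 / t½ = 0.693147 / 35.7 = 0.01942 h⁻¹
e^(−kτ) = e^(−0.01942 × 16.9) = 0.7202
Accumulation ratio R = 1 / (1 − e^(−kτ)) = 1 / (1 − 0.7202) = 3.574
Steady-state trough = C₀ × R × e^(−kτ) = 6.91 × 3.574 × 0.7202 = 17.79 mg/L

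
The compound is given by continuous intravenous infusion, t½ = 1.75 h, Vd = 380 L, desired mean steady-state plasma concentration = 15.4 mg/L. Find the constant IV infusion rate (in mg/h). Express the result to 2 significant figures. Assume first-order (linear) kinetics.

k = ln2 / t½ = 0.693147 / 1.75 = 0.3961 h⁻¹
CL = k × Vd = 0.3961 × 380 = 150.5 L/h
At steady state, infusion rate R₀ = Css × CL = 15.4 × 150.5 = 2318 mg/h

2300 mg/h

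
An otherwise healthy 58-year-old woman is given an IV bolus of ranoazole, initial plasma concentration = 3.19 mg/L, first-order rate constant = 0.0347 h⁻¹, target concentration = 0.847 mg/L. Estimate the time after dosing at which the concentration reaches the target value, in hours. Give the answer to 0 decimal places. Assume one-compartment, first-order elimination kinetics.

38 h

t = ln(C₀ / C) / k = ln(3.190 / 0.847) / 0.03470
  = ln(3.766) / 0.03470 = 1.326 / 0.03470 = 38.21 h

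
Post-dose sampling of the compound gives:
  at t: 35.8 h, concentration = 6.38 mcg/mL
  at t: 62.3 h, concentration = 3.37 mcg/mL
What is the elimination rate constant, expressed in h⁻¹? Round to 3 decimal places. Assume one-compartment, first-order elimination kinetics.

k = ln(C₁/C₂) / (t₂ − t₁) = ln(6.38/3.37) / (62.3 − 35.8)
  = 0.6383 / 26.50 = 0.02409 h⁻¹

0.024 h⁻¹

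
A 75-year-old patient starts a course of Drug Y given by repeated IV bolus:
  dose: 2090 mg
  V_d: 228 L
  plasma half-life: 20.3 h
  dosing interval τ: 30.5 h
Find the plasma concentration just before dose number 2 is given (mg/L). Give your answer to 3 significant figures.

3.24 mg/L

C₀ per dose = Dose / Vd = 2090 / 228 = 9.167 mg/L
k = ln2 / t½ = 0.693147 / 20.3 = 0.03415 h⁻¹
Fraction remaining after one interval: r = e^(−kτ) = e^(−0.03415 × 30.5) = 0.3529
Before dose 2, 1 dose has been given (aged 1τ).
C_trough = C₀ × r = 9.167 × 0.3529 = 3.235 mg/L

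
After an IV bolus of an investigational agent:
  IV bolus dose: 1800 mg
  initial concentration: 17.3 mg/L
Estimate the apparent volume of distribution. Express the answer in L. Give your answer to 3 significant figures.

Vd = Dose / C₀ = 1800 / 17.3 = 104.0 L

104 L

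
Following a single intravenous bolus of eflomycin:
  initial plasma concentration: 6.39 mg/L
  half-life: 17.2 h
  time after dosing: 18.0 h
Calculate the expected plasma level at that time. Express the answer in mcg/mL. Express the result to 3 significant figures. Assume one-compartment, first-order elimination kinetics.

3.09 mcg/mL

k = ln2 / t½ = 0.693147 / 17.2 = 0.04030 h⁻¹
C = C₀ · e^(−k·t) = 6.390 × e^(−0.04030 × 18.0)
  = 6.390 × 0.4841 = 3.093 mg/L
(3.093 mg/L = 3.093 mcg/mL)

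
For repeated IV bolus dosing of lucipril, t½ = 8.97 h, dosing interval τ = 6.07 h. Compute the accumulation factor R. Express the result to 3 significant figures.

k = ln2 / t½ = 0.693147 / 8.97 = 0.07727 h⁻¹
e^(−kτ) = e^(−0.07727 × 6.07) = 0.6256
Accumulation ratio R = 1 / (1 − e^(−kτ)) = 1 / (1 − 0.6256) = 2.671

2.67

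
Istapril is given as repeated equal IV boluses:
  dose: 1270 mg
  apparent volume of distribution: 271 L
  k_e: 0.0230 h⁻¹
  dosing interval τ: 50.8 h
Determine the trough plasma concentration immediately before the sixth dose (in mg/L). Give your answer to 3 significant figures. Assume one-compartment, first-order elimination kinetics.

C₀ per dose = Dose / Vd = 1270 / 271 = 4.686 mg/L
Fraction remaining after one interval: r = e^(−kτ) = e^(−0.02300 × 50.8) = 0.3109
Before dose 6, 5 doses have been given (aged 1τ, 2τ, 3τ, 4τ, 5τ).
C_trough = C₀ × (r + r² + … + r^5) = C₀ × r(1−r^5)/(1−r)
        = 4.686 × 0.3109 × (1 − 0.002905) / (1 − 0.3109) = 2.108 mg/L

2.11 mg/L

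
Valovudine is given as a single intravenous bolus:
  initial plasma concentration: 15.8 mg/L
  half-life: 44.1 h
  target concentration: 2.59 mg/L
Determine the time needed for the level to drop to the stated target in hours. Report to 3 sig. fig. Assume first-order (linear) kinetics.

115 h

k = ln2 / t½ = 0.693147 / 44.1 = 0.01572 h⁻¹
t = ln(C₀ / C) / k = ln(15.80 / 2.59) / 0.01572
  = ln(6.100) / 0.01572 = 1.808 / 0.01572 = 115.0 h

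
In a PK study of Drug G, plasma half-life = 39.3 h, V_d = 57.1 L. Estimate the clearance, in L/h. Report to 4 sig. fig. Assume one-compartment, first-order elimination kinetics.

1.007 L/h

k = ln2 / t½ = 0.693147 / 39.3 = 0.01764 h⁻¹
CL = k × Vd = 0.01764 × 57.1 = 1.007 L/h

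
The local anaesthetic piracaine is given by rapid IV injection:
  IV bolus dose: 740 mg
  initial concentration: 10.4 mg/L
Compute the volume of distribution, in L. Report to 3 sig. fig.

71.2 L

Vd = Dose / C₀ = 740.0 / 10.4 = 71.15 L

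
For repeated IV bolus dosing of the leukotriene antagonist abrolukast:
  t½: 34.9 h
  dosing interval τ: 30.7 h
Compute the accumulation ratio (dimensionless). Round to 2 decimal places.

k = ln2 / t½ = 0.693147 / 34.9 = 0.01986 h⁻¹
e^(−kτ) = e^(−0.01986 × 30.7) = 0.5435
Accumulation ratio R = 1 / (1 − e^(−kτ)) = 1 / (1 − 0.5435) = 2.191

2.19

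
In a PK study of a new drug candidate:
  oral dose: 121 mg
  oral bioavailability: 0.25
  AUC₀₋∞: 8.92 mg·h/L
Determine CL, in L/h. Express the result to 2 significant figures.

3.4 L/h

CL = F·Dose / AUC = 0.25 × 121 / 8.92 = 3.391 L/h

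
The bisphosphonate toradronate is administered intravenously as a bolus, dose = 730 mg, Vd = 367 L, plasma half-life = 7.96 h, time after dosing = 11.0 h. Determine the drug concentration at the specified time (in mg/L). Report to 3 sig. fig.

C₀ = Dose / Vd = 730.0 / 367 = 1.989 mg/L
k = ln2 / t½ = 0.693147 / 7.96 = 0.08708 h⁻¹
C = C₀ · e^(−k·t) = 1.989 × e^(−0.08708 × 11.0)
  = 1.989 × 0.3837 = 0.7632 mg/L

0.763 mg/L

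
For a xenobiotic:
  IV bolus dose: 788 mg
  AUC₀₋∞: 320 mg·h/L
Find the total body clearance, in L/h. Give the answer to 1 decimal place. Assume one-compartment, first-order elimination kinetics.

CL = Dose / AUC = 788 / 320 = 2.463 L/h

2.5 L/h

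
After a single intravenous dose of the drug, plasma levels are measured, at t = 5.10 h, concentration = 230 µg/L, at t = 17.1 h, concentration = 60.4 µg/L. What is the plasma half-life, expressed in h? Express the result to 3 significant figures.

k = ln(C₁/C₂) / (t₂ − t₁) = ln(230/60.4) / (17.1 − 5.10)
  = 1.337 / 12.00 = 0.1114 h⁻¹
t½ = ln2 / k = 0.693147 / 0.1114 = 6.222 h

6.22 h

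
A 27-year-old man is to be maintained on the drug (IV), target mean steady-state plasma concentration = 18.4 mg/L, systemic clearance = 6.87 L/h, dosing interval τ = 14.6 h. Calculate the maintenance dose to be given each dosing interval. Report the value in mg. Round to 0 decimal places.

At steady state, Dose/τ = Css × CL.
Dose = Css × CL × τ = 18.4 × 6.870 × 14.6 = 1846 mg

1846 mg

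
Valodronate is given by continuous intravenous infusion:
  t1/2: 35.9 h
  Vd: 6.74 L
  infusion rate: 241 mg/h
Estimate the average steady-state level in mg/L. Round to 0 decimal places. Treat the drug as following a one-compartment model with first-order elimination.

1852 mg/L

k = ln2 / t½ = 0.693147 / 35.9 = 0.01931 h⁻¹
CL = k × Vd = 0.01931 × 6.74 = 0.1301 L/h
At steady state Css = R₀ / CL = 241 / 0.1301 = 1852 mg/L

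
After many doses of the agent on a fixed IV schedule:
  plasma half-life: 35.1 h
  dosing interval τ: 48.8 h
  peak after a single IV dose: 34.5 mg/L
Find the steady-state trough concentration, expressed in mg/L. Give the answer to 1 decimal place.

21.3 mg/L

k = ln2 / t½ = 0.693147 / 35.1 = 0.01975 h⁻¹
e^(−kτ) = e^(−0.01975 × 48.8) = 0.3814
Accumulation ratio R = 1 / (1 − e^(−kτ)) = 1 / (1 − 0.3814) = 1.617
Steady-state trough = C₀ × R × e^(−kτ) = 34.5 × 1.617 × 0.3814 = 21.28 mg/L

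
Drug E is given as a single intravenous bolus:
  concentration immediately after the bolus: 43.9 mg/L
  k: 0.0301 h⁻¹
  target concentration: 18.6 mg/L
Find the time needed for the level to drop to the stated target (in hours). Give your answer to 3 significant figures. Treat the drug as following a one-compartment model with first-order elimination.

t = ln(C₀ / C) / k = ln(43.90 / 18.6) / 0.03010
  = ln(2.360) / 0.03010 = 0.8587 / 0.03010 = 28.53 h

28.5 h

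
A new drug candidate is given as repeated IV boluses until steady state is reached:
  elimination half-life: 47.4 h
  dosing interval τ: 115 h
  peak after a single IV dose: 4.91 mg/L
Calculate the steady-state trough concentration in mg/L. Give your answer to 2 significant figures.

k = ln2 / t½ = 0.693147 / 47.4 = 0.01462 h⁻¹
e^(−kτ) = e^(−0.01462 × 115) = 0.1861
Accumulation ratio R = 1 / (1 − e^(−kτ)) = 1 / (1 − 0.1861) = 1.229
Steady-state trough = C₀ × R × e^(−kτ) = 4.91 × 1.229 × 0.1861 = 1.123 mg/L

1.1 mg/L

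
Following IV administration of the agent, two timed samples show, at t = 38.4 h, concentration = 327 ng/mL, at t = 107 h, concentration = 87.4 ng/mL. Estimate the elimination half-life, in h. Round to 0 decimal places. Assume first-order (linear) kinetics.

k = ln(C₁/C₂) / (t₂ − t₁) = ln(327/87.4) / (107 − 38.4)
  = 1.319 / 68.60 = 0.01923 h⁻¹
t½ = ln2 / k = 0.693147 / 0.01923 = 36.05 h

36 h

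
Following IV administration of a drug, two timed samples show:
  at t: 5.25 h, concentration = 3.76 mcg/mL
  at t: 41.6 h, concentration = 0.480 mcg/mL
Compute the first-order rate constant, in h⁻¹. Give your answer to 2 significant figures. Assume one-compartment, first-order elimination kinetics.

0.057 h⁻¹

k = ln(C₁/C₂) / (t₂ − t₁) = ln(3.76/0.480) / (41.6 − 5.25)
  = 2.058 / 36.35 = 0.05662 h⁻¹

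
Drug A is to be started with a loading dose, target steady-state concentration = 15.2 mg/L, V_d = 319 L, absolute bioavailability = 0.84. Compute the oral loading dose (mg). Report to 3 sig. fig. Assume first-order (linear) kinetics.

LD = Css × Vd / F = 15.2 × 319 / 0.84 = 5772 mg

5770 mg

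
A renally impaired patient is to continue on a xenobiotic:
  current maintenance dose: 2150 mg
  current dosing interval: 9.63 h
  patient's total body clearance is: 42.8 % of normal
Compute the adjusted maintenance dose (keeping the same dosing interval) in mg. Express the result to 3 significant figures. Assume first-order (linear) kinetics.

920 mg

To keep the same average steady-state level, dosing rate must scale with clearance.
CL ratio = 42.8 / 100 = 0.4280
New dose (same interval) = 2150 × 0.4280 = 920.2 mg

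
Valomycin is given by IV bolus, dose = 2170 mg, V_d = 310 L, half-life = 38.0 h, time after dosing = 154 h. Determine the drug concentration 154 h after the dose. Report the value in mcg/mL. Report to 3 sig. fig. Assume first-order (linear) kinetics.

C₀ = Dose / Vd = 2170 / 310 = 7.000 mg/L
k = ln2 / t½ = 0.693147 / 38.0 = 0.01824 h⁻¹
C = C₀ · e^(−k·t) = 7.000 × e^(−0.01824 × 154)
  = 7.000 × 0.06027 = 0.4219 mg/L
(0.4219 mg/L = 0.4219 mcg/mL)

0.422 mcg/mL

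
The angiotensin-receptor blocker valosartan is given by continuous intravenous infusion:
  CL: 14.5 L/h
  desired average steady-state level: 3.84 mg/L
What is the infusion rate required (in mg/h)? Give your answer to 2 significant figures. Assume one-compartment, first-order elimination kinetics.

At steady state, infusion rate R₀ = Css × CL = 3.84 × 14.50 = 55.68 mg/h

56 mg/h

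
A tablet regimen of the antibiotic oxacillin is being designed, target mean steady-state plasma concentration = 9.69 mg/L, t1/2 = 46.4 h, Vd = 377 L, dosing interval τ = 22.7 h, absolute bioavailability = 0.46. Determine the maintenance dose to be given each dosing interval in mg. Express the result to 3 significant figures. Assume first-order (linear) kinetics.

k = ln2 / t½ = 0.693147 / 46.4 = 0.01494 h⁻¹
CL = k × Vd = 0.01494 × 377 = 5.632 L/h
At steady state, F × (Dose/τ) = Css × CL.
Dose = Css × CL × τ / F = 9.69 × 5.632 × 22.7 / 0.46 = 2693 mg

2690 mg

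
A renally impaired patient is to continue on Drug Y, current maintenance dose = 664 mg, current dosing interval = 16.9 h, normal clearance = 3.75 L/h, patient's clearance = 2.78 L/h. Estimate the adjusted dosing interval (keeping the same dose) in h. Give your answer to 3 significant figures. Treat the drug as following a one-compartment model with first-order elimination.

To keep the same average steady-state level, dosing rate must scale with clearance.
CL ratio = 2.78 / 3.75 = 0.7413
New interval (same dose) = 16.9 / 0.7413 = 22.80 h

22.8 h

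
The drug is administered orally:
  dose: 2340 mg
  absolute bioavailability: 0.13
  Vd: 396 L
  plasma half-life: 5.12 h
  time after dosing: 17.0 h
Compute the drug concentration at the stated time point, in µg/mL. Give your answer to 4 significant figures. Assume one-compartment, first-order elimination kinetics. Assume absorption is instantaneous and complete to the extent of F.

Amount reaching circulation = F × Dose = 0.13 × 2340 = 304.2 mg
C₀ = F·Dose / Vd = 304.2 / 396 = 0.7682 mg/L
k = ln2 / t½ = 0.693147 / 5.12 = 0.1354 h⁻¹
C = C₀ · e^(−k·t) = 0.7682 × e^(−0.1354 × 17.0)
  = 0.7682 × 0.1001 = 0.07690 mg/L
(0.07690 mg/L = 0.07690 µg/mL)

0.07690 µg/mL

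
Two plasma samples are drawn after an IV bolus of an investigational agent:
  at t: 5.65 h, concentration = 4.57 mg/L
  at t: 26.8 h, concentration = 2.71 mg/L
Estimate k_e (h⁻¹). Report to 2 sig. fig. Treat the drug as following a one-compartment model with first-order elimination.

0.025 h⁻¹

k = ln(C₁/C₂) / (t₂ − t₁) = ln(4.57/2.71) / (26.8 − 5.65)
  = 0.5226 / 21.15 = 0.02471 h⁻¹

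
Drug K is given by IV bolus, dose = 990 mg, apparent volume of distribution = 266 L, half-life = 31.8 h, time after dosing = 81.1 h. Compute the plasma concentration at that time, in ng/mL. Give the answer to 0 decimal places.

635 ng/mL

C₀ = Dose / Vd = 990.0 / 266 = 3.722 mg/L
k = ln2 / t½ = 0.693147 / 31.8 = 0.02180 h⁻¹
C = C₀ · e^(−k·t) = 3.722 × e^(−0.02180 × 81.1)
  = 3.722 × 0.1707 = 0.6353 mg/L
Convert: 0.6353 mg/L × 1000 = 635.3 ng/mL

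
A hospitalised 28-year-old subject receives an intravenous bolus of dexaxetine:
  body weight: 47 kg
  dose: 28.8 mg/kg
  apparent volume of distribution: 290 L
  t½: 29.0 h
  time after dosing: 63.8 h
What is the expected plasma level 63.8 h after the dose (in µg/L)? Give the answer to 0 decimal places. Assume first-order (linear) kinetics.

Total dose = 28.8 × 47 = 1354 mg
C₀ = Dose / Vd = 1354 / 290 = 4.669 mg/L
k = ln2 / t½ = 0.693147 / 29.0 = 0.02390 h⁻¹
C = C₀ · e^(−k·t) = 4.669 × e^(−0.02390 × 63.8)
  = 4.669 × 0.2177 = 1.016 mg/L
Convert: 1.016 mg/L × 1000 = 1016 µg/L

1016 µg/L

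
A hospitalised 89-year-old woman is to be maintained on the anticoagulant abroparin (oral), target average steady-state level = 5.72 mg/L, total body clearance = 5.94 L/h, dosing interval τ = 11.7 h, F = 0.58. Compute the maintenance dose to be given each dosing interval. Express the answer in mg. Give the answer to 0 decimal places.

685 mg

At steady state, F × (Dose/τ) = Css × CL.
Dose = Css × CL × τ / F = 5.72 × 5.940 × 11.7 / 0.58 = 685.4 mg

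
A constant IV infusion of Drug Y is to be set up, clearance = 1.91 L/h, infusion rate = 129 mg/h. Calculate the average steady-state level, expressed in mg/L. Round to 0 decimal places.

At steady state Css = R₀ / CL = 129 / 1.910 = 67.54 mg/L

68 mg/L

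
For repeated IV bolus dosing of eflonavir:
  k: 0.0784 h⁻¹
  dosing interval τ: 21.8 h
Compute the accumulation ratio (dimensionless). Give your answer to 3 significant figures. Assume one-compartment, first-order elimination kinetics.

e^(−kτ) = e^(−0.07840 × 21.8) = 0.1810
Accumulation ratio R = 1 / (1 − e^(−kτ)) = 1 / (1 − 0.1810) = 1.221

1.22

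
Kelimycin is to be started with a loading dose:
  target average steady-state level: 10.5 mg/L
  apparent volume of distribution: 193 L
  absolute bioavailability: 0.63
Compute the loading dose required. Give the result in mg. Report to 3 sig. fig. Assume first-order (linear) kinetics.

LD = Css × Vd / F = 10.5 × 193 / 0.63 = 3217 mg

3220 mg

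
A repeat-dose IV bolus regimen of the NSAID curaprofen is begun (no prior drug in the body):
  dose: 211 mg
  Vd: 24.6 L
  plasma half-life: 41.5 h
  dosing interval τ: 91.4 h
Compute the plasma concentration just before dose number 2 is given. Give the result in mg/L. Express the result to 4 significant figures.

C₀ per dose = Dose / Vd = 211 / 24.6 = 8.577 mg/L
k = ln2 / t½ = 0.693147 / 41.5 = 0.01670 h⁻¹
Fraction remaining after one interval: r = e^(−kτ) = e^(−0.01670 × 91.4) = 0.2173
Before dose 2, 1 dose has been given (aged 1τ).
C_trough = C₀ × r = 8.577 × 0.2173 = 1.864 mg/L

1.864 mg/L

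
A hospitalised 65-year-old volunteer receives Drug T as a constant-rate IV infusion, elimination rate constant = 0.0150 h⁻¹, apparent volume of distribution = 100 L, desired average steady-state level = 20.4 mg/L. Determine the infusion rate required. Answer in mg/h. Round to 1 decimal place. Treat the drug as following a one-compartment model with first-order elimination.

CL = k × Vd = 0.01500 × 100 = 1.500 L/h
At steady state, infusion rate R₀ = Css × CL = 20.4 × 1.500 = 30.60 mg/h

30.6 mg/h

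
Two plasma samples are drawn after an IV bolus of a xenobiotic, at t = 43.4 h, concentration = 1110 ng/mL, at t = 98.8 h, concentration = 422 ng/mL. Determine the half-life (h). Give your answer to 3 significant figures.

k = ln(C₁/C₂) / (t₂ − t₁) = ln(1110/422) / (98.8 − 43.4)
  = 0.9671 / 55.40 = 0.01746 h⁻¹
t½ = ln2 / k = 0.693147 / 0.01746 = 39.70 h

39.7 h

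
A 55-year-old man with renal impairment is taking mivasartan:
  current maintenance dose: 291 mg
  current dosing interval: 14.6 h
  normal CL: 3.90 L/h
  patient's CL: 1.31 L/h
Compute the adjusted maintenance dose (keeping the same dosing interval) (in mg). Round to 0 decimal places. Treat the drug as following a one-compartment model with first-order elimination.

To keep the same average steady-state level, dosing rate must scale with clearance.
CL ratio = 1.31 / 3.90 = 0.3359
New dose (same interval) = 291 × 0.3359 = 97.75 mg

98 mg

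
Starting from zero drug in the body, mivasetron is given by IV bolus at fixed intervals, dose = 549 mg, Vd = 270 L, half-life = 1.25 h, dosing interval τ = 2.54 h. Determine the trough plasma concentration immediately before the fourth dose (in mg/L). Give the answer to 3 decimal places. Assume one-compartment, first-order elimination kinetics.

0.648 mg/L

C₀ per dose = Dose / Vd = 549 / 270 = 2.033 mg/L
k = ln2 / t½ = 0.693147 / 1.25 = 0.5545 h⁻¹
Fraction remaining after one interval: r = e^(−kτ) = e^(−0.5545 × 2.54) = 0.2445
Before dose 4, 3 doses have been given (aged 1τ, 2τ, 3τ).
C_trough = C₀ × (r + r² + … + r^3) = C₀ × r(1−r^3)/(1−r)
        = 2.033 × 0.2445 × (1 − 0.01462) / (1 − 0.2445) = 0.6483 mg/L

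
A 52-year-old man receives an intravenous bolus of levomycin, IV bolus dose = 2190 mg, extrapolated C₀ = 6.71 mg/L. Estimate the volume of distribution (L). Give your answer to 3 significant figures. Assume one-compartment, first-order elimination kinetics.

Vd = Dose / C₀ = 2190 / 6.71 = 326.4 L

326 L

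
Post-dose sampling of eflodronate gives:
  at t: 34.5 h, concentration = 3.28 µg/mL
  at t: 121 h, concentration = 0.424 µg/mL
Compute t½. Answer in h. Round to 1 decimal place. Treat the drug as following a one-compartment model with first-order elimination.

k = ln(C₁/C₂) / (t₂ − t₁) = ln(3.28/0.424) / (121 − 34.5)
  = 2.046 / 86.50 = 0.02365 h⁻¹
t½ = ln2 / k = 0.693147 / 0.02365 = 29.31 h

29.3 h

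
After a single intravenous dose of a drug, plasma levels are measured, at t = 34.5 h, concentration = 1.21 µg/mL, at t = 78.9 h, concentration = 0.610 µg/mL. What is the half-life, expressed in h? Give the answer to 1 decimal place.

k = ln(C₁/C₂) / (t₂ − t₁) = ln(1.21/0.610) / (78.9 − 34.5)
  = 0.6849 / 44.40 = 0.01543 h⁻¹
t½ = ln2 / k = 0.693147 / 0.01543 = 44.92 h

44.9 h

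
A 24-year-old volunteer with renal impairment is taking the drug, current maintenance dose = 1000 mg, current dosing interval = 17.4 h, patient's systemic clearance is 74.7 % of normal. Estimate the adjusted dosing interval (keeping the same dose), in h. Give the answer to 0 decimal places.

23 h

To keep the same average steady-state level, dosing rate must scale with clearance.
CL ratio = 74.7 / 100 = 0.7470
New interval (same dose) = 17.4 / 0.7470 = 23.29 h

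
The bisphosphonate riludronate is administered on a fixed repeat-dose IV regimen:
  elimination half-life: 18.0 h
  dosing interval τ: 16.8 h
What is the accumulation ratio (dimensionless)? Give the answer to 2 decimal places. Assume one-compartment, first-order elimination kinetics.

k = ln2 / t½ = 0.693147 / 18.0 = 0.03851 h⁻¹
e^(−kτ) = e^(−0.03851 × 16.8) = 0.5236
Accumulation ratio R = 1 / (1 − e^(−kτ)) = 1 / (1 − 0.5236) = 2.099

2.10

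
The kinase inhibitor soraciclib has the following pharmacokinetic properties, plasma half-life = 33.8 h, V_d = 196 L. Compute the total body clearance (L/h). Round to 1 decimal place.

k = ln2 / t½ = 0.693147 / 33.8 = 0.02051 h⁻¹
CL = k × Vd = 0.02051 × 196 = 4.020 L/h

4.0 L/h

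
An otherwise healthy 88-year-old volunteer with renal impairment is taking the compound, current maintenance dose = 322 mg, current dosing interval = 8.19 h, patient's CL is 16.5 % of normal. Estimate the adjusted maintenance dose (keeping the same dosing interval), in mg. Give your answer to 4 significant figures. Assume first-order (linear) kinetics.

To keep the same average steady-state level, dosing rate must scale with clearance.
CL ratio = 16.5 / 100 = 0.1650
New dose (same interval) = 322 × 0.1650 = 53.13 mg

53.13 mg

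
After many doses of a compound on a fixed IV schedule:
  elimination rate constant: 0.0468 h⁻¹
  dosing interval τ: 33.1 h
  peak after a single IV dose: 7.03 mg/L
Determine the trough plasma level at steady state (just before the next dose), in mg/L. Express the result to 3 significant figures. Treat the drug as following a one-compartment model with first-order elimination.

1.90 mg/L

e^(−kτ) = e^(−0.04680 × 33.1) = 0.2124
Accumulation ratio R = 1 / (1 − e^(−kτ)) = 1 / (1 − 0.2124) = 1.270
Steady-state trough = C₀ × R × e^(−kτ) = 7.03 × 1.270 × 0.2124 = 1.896 mg/L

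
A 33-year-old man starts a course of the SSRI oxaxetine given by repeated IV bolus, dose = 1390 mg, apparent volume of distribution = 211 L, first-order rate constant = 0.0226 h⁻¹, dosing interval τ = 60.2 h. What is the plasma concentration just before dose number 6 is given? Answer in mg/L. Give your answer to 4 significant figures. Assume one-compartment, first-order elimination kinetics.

C₀ per dose = Dose / Vd = 1390 / 211 = 6.588 mg/L
Fraction remaining after one interval: r = e^(−kτ) = e^(−0.02260 × 60.2) = 0.2565
Before dose 6, 5 doses have been given (aged 1τ, 2τ, 3τ, 4τ, 5τ).
C_trough = C₀ × (r + r² + … + r^5) = C₀ × r(1−r^5)/(1−r)
        = 6.588 × 0.2565 × (1 − 0.001110) / (1 − 0.2565) = 2.270 mg/L

2.270 mg/L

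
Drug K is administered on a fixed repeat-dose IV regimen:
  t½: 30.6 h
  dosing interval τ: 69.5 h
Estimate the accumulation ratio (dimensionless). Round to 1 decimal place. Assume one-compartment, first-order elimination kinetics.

k = ln2 / t½ = 0.693147 / 30.6 = 0.02265 h⁻¹
e^(−kτ) = e^(−0.02265 × 69.5) = 0.2072
Accumulation ratio R = 1 / (1 − e^(−kτ)) = 1 / (1 − 0.2072) = 1.261

1.3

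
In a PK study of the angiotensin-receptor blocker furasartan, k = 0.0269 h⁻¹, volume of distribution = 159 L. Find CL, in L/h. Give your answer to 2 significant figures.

4.3 L/h

CL = k × Vd = 0.0269 × 159 = 4.277 L/h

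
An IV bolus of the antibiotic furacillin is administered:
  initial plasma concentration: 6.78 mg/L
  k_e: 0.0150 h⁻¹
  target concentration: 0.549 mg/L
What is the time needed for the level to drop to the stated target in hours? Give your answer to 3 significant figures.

t = ln(C₀ / C) / k = ln(6.780 / 0.549) / 0.01500
  = ln(12.35) / 0.01500 = 2.514 / 0.01500 = 167.6 h

168 h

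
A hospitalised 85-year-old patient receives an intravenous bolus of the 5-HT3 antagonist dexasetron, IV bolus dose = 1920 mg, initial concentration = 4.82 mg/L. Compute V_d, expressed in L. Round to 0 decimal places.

Vd = Dose / C₀ = 1920 / 4.82 = 398.3 L

398 L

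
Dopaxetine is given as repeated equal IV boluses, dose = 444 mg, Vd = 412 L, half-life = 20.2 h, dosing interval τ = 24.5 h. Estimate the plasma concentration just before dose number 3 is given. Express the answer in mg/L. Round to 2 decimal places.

0.67 mg/L

C₀ per dose = Dose / Vd = 444 / 412 = 1.078 mg/L
k = ln2 / t½ = 0.693147 / 20.2 = 0.03431 h⁻¹
Fraction remaining after one interval: r = e^(−kτ) = e^(−0.03431 × 24.5) = 0.4315
Before dose 3, 2 doses have been given (aged 1τ, 2τ).
C_trough = C₀ × (r + r²) = 1.078 × (0.4315 + 0.1862) = 0.6659 mg/L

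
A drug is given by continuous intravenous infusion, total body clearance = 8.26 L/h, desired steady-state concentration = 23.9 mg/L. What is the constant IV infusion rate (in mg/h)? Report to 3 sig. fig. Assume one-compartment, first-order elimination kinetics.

At steady state, infusion rate R₀ = Css × CL = 23.9 × 8.260 = 197.4 mg/h

197 mg/h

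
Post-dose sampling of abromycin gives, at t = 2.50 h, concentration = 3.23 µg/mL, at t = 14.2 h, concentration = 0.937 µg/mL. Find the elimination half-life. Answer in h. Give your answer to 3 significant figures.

k = ln(C₁/C₂) / (t₂ − t₁) = ln(3.23/0.937) / (14.2 − 2.50)
  = 1.238 / 11.70 = 0.1058 h⁻¹
t½ = ln2 / k = 0.693147 / 0.1058 = 6.551 h

6.55 h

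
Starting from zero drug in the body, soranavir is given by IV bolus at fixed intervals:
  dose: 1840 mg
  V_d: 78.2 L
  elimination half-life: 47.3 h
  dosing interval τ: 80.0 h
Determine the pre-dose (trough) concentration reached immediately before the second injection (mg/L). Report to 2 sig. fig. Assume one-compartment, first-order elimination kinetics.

7.3 mg/L

C₀ per dose = Dose / Vd = 1840 / 78.2 = 23.53 mg/L
k = ln2 / t½ = 0.693147 / 47.3 = 0.01465 h⁻¹
Fraction remaining after one interval: r = e^(−kτ) = e^(−0.01465 × 80.0) = 0.3097
Before dose 2, 1 dose has been given (aged 1τ).
C_trough = C₀ × r = 23.53 × 0.3097 = 7.287 mg/L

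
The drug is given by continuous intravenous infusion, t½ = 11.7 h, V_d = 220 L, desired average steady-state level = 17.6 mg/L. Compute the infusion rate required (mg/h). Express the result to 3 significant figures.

k = ln2 / t½ = 0.693147 / 11.7 = 0.05924 h⁻¹
CL = k × Vd = 0.05924 × 220 = 13.03 L/h
At steady state, infusion rate R₀ = Css × CL = 17.6 × 13.03 = 229.3 mg/h

229 mg/h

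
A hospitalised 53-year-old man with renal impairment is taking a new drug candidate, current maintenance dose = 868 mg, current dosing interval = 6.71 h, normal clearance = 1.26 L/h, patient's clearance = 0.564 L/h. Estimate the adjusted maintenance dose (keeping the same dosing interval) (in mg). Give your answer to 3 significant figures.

389 mg

To keep the same average steady-state level, dosing rate must scale with clearance.
CL ratio = 0.564 / 1.26 = 0.4476
New dose (same interval) = 868 × 0.4476 = 388.5 mg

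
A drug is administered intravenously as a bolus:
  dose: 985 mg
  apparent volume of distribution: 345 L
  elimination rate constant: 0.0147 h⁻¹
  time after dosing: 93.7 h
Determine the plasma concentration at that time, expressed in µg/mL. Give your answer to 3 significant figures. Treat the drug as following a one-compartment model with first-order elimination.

0.720 µg/mL

C₀ = Dose / Vd = 985.0 / 345 = 2.855 mg/L
C = C₀ · e^(−k·t) = 2.855 × e^(−0.01470 × 93.7)
  = 2.855 × 0.2522 = 0.7200 mg/L
(0.7200 mg/L = 0.7200 µg/mL)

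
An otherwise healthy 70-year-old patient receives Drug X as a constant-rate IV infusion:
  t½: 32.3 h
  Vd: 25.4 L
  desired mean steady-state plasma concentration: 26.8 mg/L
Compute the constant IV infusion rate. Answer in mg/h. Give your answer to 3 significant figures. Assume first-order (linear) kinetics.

14.6 mg/h

k = ln2 / t½ = 0.693147 / 32.3 = 0.02146 h⁻¹
CL = k × Vd = 0.02146 × 25.4 = 0.5451 L/h
At steady state, infusion rate R₀ = Css × CL = 26.8 × 0.5451 = 14.61 mg/h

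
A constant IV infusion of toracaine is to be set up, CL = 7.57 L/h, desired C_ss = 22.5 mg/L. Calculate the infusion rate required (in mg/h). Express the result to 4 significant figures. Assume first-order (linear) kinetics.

170.3 mg/h

At steady state, infusion rate R₀ = Css × CL = 22.5 × 7.570 = 170.3 mg/h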